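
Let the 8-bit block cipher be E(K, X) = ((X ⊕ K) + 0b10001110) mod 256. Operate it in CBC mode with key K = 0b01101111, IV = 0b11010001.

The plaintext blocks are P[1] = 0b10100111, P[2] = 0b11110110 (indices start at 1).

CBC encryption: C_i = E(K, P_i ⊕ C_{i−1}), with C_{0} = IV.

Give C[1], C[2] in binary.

C[1]: P[1] ⊕ 0b11010001 = 0b01110110; E(K, 0b01110110) = 0b10100111.
C[2]: P[2] ⊕ 0b10100111 = 0b01010001; E(K, 0b01010001) = 0b11001100.

C[1] = 0b10100111, C[2] = 0b11001100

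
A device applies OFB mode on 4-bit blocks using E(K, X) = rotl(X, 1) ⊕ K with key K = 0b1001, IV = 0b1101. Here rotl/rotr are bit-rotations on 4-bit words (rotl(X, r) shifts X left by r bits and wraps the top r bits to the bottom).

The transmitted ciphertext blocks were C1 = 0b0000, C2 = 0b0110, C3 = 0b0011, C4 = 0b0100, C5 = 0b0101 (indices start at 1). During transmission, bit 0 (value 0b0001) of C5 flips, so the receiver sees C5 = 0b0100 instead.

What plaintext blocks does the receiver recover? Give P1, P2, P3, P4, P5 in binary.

OFB decryption: S_i = E(K, S_{i−1}) with S_{0} = IV; P_i = C_i ⊕ S_i.
Only C5 changed, to 0b0100. In OFB, a change in C_i flips the same bit in P_i only; the keystream is unaffected. Decrypting the received ciphertext:
P1: S = E(K, 0b1101) = 0b0010; 0b0000 ⊕ 0b0010 = 0b0010.
P2: S = E(K, 0b0010) = 0b1101; 0b0110 ⊕ 0b1101 = 0b1011.
P3: S = E(K, 0b1101) = 0b0010; 0b0011 ⊕ 0b0010 = 0b0001.
P4: S = E(K, 0b0010) = 0b1101; 0b0100 ⊕ 0b1101 = 0b1001.
P5: S = E(K, 0b1101) = 0b0010; 0b0100 ⊕ 0b0010 = 0b0110.
Blocks that differ from the original plaintext: P5.

P1 = 0b0010, P2 = 0b1011, P3 = 0b0001, P4 = 0b1001, P5 = 0b0110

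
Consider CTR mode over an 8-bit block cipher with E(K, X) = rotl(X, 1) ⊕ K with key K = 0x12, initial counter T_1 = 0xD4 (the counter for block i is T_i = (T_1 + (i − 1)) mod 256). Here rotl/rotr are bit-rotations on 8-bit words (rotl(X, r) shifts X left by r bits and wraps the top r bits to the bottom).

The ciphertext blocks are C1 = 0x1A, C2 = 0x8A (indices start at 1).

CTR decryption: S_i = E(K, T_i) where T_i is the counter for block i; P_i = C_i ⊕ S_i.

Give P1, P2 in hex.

P1 = 0xA1, P2 = 0x33

P1: T = 0xD4, S = E(K, T) = 0xBB; 0x1A ⊕ 0xBB = 0xA1.
P2: T = 0xD5, S = E(K, T) = 0xB9; 0x8A ⊕ 0xB9 = 0x33.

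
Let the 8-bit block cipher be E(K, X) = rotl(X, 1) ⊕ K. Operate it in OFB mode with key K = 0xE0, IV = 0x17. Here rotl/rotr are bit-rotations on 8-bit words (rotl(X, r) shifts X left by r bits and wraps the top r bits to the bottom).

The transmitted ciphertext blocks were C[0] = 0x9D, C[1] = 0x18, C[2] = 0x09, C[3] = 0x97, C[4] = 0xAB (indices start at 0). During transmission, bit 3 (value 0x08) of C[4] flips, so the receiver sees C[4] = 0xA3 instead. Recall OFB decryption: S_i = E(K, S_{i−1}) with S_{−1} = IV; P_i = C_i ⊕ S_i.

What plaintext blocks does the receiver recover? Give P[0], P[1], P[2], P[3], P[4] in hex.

P[0] = 0x53, P[1] = 0x65, P[2] = 0x13, P[3] = 0x43, P[4] = 0xEA

Only C[4] changed, to 0xA3. In OFB, a change in C_i flips the same bit in P_i only; the keystream is unaffected. Decrypting the received ciphertext:
P[0]: S = E(K, 0x17) = 0xCE; 0x9D ⊕ 0xCE = 0x53.
P[1]: S = E(K, 0xCE) = 0x7D; 0x18 ⊕ 0x7D = 0x65.
P[2]: S = E(K, 0x7D) = 0x1A; 0x09 ⊕ 0x1A = 0x13.
P[3]: S = E(K, 0x1A) = 0xD4; 0x97 ⊕ 0xD4 = 0x43.
P[4]: S = E(K, 0xD4) = 0x49; 0xA3 ⊕ 0x49 = 0xEA.
Blocks that differ from the original plaintext: P[4].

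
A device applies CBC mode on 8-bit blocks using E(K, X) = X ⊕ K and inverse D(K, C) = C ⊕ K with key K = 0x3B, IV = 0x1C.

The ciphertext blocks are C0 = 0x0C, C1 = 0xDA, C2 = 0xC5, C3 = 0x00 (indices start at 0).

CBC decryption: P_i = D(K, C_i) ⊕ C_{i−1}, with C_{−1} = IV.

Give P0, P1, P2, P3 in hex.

P0 = 0x2B, P1 = 0xED, P2 = 0x24, P3 = 0xFE

P0: D(K, 0x0C) = 0x37; 0x37 ⊕ 0x1C = 0x2B.
P1: D(K, 0xDA) = 0xE1; 0xE1 ⊕ 0x0C = 0xED.
P2: D(K, 0xC5) = 0xFE; 0xFE ⊕ 0xDA = 0x24.
P3: D(K, 0x00) = 0x3B; 0x3B ⊕ 0xC5 = 0xFE.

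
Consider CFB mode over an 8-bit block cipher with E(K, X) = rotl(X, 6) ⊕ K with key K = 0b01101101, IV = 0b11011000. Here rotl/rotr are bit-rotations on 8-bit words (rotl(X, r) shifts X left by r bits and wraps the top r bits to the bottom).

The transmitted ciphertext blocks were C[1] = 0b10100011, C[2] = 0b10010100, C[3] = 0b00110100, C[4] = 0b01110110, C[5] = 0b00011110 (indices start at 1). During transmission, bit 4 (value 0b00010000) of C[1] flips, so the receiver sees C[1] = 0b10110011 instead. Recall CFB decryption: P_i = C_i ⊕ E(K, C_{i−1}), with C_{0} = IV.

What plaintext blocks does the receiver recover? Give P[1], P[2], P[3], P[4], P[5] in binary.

P[1] = 0b11101000, P[2] = 0b00010101, P[3] = 0b01111100, P[4] = 0b00010110, P[5] = 0b11101110

Only C[1] changed, to 0b10110011. In CFB, a change in C_i flips the same bit in P_i and garbles P_{i+1}. Decrypting the received ciphertext:
P[1]: E(K, 0b11011000) = 0b01011011; 0b10110011 ⊕ 0b01011011 = 0b11101000.
P[2]: E(K, 0b10110011) = 0b10000001; 0b10010100 ⊕ 0b10000001 = 0b00010101.
P[3]: E(K, 0b10010100) = 0b01001000; 0b00110100 ⊕ 0b01001000 = 0b01111100.
P[4]: E(K, 0b00110100) = 0b01100000; 0b01110110 ⊕ 0b01100000 = 0b00010110.
P[5]: E(K, 0b01110110) = 0b11110000; 0b00011110 ⊕ 0b11110000 = 0b11101110.
Blocks that differ from the original plaintext: P[1], P[2].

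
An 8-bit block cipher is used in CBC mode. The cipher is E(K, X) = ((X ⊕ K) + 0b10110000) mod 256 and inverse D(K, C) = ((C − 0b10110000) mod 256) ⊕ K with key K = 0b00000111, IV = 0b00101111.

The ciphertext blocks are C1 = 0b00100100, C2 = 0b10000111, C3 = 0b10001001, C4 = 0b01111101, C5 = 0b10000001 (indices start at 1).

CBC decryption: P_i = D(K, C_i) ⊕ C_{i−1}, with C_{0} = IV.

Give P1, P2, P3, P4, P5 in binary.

P1 = 0b01011100, P2 = 0b11110100, P3 = 0b01011001, P4 = 0b01000011, P5 = 0b10101011

P1: D(K, 0b00100100) = 0b01110011; 0b01110011 ⊕ 0b00101111 = 0b01011100.
P2: D(K, 0b10000111) = 0b11010000; 0b11010000 ⊕ 0b00100100 = 0b11110100.
P3: D(K, 0b10001001) = 0b11011110; 0b11011110 ⊕ 0b10000111 = 0b01011001.
P4: D(K, 0b01111101) = 0b11001010; 0b11001010 ⊕ 0b10001001 = 0b01000011.
P5: D(K, 0b10000001) = 0b11010110; 0b11010110 ⊕ 0b01111101 = 0b10101011.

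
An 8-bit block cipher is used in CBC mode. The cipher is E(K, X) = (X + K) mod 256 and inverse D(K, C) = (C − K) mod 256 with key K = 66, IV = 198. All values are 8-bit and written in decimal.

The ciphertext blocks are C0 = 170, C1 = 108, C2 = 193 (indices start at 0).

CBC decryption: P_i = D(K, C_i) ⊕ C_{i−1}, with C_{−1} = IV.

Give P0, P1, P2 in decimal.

P0 = 174, P1 = 128, P2 = 19

P0: D(K, 170) = 104; 104 ⊕ 198 = 174.
P1: D(K, 108) = 42; 42 ⊕ 170 = 128.
P2: D(K, 193) = 127; 127 ⊕ 108 = 19.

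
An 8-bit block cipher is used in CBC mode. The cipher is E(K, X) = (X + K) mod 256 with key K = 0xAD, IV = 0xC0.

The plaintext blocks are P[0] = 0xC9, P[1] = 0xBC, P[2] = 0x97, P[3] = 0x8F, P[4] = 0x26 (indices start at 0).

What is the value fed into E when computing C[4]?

CBC encryption: C_i = E(K, P_i ⊕ C_{i−1}), with C_{−1} = IV.
C[0]: P[0] ⊕ 0xC0 = 0x09; E(K, 0x09) = 0xB6.
C[1]: P[1] ⊕ 0xB6 = 0x0A; E(K, 0x0A) = 0xB7.
C[2]: P[2] ⊕ 0xB7 = 0x20; E(K, 0x20) = 0xCD.
C[3]: P[3] ⊕ 0xCD = 0x42; E(K, 0x42) = 0xEF.
C[4]: P[4] ⊕ 0xEF = 0xC9; E(K, 0xC9) = 0x76.
So the input to E for block [4] is 0xC9.

0xC9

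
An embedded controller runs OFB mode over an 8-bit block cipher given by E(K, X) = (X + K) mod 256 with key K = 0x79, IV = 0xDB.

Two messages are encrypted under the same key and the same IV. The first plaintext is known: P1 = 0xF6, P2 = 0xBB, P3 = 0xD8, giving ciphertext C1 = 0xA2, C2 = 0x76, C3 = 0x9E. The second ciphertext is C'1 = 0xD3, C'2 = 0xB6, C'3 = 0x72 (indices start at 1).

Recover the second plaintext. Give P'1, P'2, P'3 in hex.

P'1 = 0x87, P'2 = 0x7B, P'3 = 0x34

In OFB with a reused IV, both messages share the same keystream S_i, so C_i ⊕ C'_i = P_i ⊕ P'_i and thus P'_i = P_i ⊕ C_i ⊕ C'_i.
P'1: 0xF6 ⊕ 0xA2 ⊕ 0xD3 = 0x87.
P'2: 0xBB ⊕ 0x76 ⊕ 0xB6 = 0x7B.
P'3: 0xD8 ⊕ 0x9E ⊕ 0x72 = 0x34.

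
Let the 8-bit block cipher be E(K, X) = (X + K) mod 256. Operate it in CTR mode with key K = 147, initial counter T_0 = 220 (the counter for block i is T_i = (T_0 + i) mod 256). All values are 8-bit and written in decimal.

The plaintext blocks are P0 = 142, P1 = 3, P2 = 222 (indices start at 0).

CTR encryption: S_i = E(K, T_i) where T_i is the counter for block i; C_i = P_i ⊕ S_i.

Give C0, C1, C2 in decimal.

C0: T = 220, S = E(K, T) = 111; 142 ⊕ 111 = 225.
C1: T = 221, S = E(K, T) = 112; 3 ⊕ 112 = 115.
C2: T = 222, S = E(K, T) = 113; 222 ⊕ 113 = 175.

C0 = 225, C1 = 115, C2 = 175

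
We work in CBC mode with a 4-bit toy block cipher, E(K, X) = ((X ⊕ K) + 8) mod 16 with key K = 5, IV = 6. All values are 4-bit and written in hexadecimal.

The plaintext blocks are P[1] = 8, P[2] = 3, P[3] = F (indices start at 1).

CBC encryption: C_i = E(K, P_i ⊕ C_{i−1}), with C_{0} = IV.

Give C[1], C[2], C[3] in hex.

C[1] = 3, C[2] = D, C[3] = F

C[1]: P[1] ⊕ 6 = E; E(K, E) = 3.
C[2]: P[2] ⊕ 3 = 0; E(K, 0) = D.
C[3]: P[3] ⊕ D = 2; E(K, 2) = F.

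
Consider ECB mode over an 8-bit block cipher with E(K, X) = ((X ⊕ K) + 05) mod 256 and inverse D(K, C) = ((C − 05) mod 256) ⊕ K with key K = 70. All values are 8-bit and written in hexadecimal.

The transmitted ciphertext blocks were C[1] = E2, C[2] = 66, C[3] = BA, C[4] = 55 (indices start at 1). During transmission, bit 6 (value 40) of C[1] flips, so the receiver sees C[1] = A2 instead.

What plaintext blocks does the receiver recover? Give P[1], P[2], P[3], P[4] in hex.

P[1] = ED, P[2] = 11, P[3] = C5, P[4] = 20

ECB decryption: P_i = D(K, C_i).
Only C[1] changed, to A2. In ECB, a change in C_i affects only P_i. Decrypting the received ciphertext:
P[1]: D(K, A2) = ED.
P[2]: D(K, 66) = 11.
P[3]: D(K, BA) = C5.
P[4]: D(K, 55) = 20.
Blocks that differ from the original plaintext: P[1].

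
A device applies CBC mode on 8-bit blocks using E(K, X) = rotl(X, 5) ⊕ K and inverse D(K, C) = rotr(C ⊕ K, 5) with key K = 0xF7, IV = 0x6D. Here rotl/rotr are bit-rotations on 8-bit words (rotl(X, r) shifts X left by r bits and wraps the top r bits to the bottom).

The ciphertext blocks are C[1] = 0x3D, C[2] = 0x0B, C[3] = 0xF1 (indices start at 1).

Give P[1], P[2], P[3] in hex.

CBC decryption: P_i = D(K, C_i) ⊕ C_{i−1}, with C_{0} = IV.
P[1]: D(K, 0x3D) = 0x56; 0x56 ⊕ 0x6D = 0x3B.
P[2]: D(K, 0x0B) = 0xE7; 0xE7 ⊕ 0x3D = 0xDA.
P[3]: D(K, 0xF1) = 0x30; 0x30 ⊕ 0x0B = 0x3B.

P[1] = 0x3B, P[2] = 0xDA, P[3] = 0x3B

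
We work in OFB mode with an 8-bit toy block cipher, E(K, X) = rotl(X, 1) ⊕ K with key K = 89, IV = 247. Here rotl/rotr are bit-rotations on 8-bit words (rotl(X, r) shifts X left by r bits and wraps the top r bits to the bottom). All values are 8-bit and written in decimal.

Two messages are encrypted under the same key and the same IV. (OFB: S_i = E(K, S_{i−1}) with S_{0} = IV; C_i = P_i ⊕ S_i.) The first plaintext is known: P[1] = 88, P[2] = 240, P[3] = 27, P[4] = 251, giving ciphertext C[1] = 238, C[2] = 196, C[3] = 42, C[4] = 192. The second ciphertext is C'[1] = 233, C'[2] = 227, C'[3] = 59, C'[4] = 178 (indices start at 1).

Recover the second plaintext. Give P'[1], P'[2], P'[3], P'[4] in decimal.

P'[1] = 95, P'[2] = 215, P'[3] = 10, P'[4] = 137

In OFB with a reused IV, both messages share the same keystream S_i, so C_i ⊕ C'_i = P_i ⊕ P'_i and thus P'_i = P_i ⊕ C_i ⊕ C'_i.
P'[1]: 88 ⊕ 238 ⊕ 233 = 95.
P'[2]: 240 ⊕ 196 ⊕ 227 = 215.
P'[3]: 27 ⊕ 42 ⊕ 59 = 10.
P'[4]: 251 ⊕ 192 ⊕ 178 = 137.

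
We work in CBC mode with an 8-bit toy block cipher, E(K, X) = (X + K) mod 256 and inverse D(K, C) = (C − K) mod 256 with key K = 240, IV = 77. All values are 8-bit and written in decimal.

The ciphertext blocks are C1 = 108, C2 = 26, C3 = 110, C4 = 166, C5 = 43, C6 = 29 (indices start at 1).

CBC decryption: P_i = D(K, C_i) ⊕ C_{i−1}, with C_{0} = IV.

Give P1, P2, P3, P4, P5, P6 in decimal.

P1 = 49, P2 = 70, P3 = 100, P4 = 216, P5 = 157, P6 = 6

P1: D(K, 108) = 124; 124 ⊕ 77 = 49.
P2: D(K, 26) = 42; 42 ⊕ 108 = 70.
P3: D(K, 110) = 126; 126 ⊕ 26 = 100.
P4: D(K, 166) = 182; 182 ⊕ 110 = 216.
P5: D(K, 43) = 59; 59 ⊕ 166 = 157.
P6: D(K, 29) = 45; 45 ⊕ 43 = 6.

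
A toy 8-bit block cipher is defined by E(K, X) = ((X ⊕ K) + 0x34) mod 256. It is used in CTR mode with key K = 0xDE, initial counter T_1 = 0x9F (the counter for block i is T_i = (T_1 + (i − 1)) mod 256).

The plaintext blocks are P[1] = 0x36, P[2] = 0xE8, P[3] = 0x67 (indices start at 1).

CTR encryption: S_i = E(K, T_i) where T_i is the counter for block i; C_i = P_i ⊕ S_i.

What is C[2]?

C[1]: T = 0x9F, S = E(K, T) = 0x75; 0x36 ⊕ 0x75 = 0x43.
C[2]: T = 0xA0, S = E(K, T) = 0xB2; 0xE8 ⊕ 0xB2 = 0x5A.

C[2] = 0x5A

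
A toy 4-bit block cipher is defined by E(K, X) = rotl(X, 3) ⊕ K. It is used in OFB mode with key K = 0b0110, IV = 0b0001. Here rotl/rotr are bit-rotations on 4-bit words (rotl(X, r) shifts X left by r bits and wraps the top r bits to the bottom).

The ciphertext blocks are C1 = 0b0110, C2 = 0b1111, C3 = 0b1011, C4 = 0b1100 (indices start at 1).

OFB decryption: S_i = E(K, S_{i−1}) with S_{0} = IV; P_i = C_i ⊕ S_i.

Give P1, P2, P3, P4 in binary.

P1: S = E(K, 0b0001) = 0b1110; 0b0110 ⊕ 0b1110 = 0b1000.
P2: S = E(K, 0b1110) = 0b0001; 0b1111 ⊕ 0b0001 = 0b1110.
P3: S = E(K, 0b0001) = 0b1110; 0b1011 ⊕ 0b1110 = 0b0101.
P4: S = E(K, 0b1110) = 0b0001; 0b1100 ⊕ 0b0001 = 0b1101.

P1 = 0b1000, P2 = 0b1110, P3 = 0b0101, P4 = 0b1101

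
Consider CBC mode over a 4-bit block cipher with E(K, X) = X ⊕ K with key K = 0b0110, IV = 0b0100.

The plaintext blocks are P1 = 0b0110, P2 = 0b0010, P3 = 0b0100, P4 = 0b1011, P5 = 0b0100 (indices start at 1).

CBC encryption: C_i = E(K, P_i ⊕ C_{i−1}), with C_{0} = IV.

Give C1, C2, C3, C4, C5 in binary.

C1: P1 ⊕ 0b0100 = 0b0010; E(K, 0b0010) = 0b0100.
C2: P2 ⊕ 0b0100 = 0b0110; E(K, 0b0110) = 0b0000.
C3: P3 ⊕ 0b0000 = 0b0100; E(K, 0b0100) = 0b0010.
C4: P4 ⊕ 0b0010 = 0b1001; E(K, 0b1001) = 0b1111.
C5: P5 ⊕ 0b1111 = 0b1011; E(K, 0b1011) = 0b1101.

C1 = 0b0100, C2 = 0b0000, C3 = 0b0010, C4 = 0b1111, C5 = 0b1101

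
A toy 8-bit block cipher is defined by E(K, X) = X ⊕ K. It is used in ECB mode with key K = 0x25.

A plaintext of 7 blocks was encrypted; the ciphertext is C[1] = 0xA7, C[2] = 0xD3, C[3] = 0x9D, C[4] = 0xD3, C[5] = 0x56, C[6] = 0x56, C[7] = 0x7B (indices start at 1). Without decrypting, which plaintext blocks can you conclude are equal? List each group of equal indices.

ECB encrypts each block independently with the same key, so equal ciphertext blocks imply equal plaintext blocks.
C[2] = C[4] = 0xD3, so P[2] = P[4].
C[5] = C[6] = 0x56, so P[5] = P[6].

P[2] = P[4]; P[5] = P[6]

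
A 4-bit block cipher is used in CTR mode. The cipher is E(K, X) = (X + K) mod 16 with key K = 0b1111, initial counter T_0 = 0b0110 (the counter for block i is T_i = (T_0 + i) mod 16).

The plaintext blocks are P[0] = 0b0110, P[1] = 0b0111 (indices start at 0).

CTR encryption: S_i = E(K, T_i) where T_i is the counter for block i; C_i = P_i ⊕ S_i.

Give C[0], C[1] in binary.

C[0] = 0b0011, C[1] = 0b0001

C[0]: T = 0b0110, S = E(K, T) = 0b0101; 0b0110 ⊕ 0b0101 = 0b0011.
C[1]: T = 0b0111, S = E(K, T) = 0b0110; 0b0111 ⊕ 0b0110 = 0b0001.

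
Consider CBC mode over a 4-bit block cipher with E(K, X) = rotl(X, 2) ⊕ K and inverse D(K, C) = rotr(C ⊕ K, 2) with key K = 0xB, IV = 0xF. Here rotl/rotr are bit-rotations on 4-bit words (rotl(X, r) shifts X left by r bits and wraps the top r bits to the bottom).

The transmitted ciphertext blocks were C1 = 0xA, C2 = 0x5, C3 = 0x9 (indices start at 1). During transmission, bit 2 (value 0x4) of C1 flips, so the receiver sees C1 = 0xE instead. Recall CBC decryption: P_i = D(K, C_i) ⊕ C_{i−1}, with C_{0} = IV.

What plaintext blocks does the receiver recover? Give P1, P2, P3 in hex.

P1 = 0xA, P2 = 0x5, P3 = 0xD

Only C1 changed, to 0xE. In CBC, a change in C_i garbles P_i and flips the same bit in P_{i+1}. Decrypting the received ciphertext:
P1: D(K, 0xE) = 0x5; 0x5 ⊕ 0xF = 0xA.
P2: D(K, 0x5) = 0xB; 0xB ⊕ 0xE = 0x5.
P3: D(K, 0x9) = 0x8; 0x8 ⊕ 0x5 = 0xD.
Blocks that differ from the original plaintext: P1, P2.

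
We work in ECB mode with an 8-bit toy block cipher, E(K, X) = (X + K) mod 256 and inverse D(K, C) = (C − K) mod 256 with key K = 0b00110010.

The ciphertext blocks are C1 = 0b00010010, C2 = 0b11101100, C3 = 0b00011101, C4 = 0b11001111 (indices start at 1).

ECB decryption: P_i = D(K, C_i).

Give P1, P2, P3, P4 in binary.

P1: D(K, 0b00010010) = 0b11100000.
P2: D(K, 0b11101100) = 0b10111010.
P3: D(K, 0b00011101) = 0b11101011.
P4: D(K, 0b11001111) = 0b10011101.

P1 = 0b11100000, P2 = 0b10111010, P3 = 0b11101011, P4 = 0b10011101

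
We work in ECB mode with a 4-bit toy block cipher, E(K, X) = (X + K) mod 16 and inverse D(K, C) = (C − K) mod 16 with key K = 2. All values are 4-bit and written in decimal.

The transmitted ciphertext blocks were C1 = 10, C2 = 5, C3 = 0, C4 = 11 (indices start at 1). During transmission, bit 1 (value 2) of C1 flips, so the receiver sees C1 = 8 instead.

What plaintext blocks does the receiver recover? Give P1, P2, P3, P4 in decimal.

ECB decryption: P_i = D(K, C_i).
Only C1 changed, to 8. In ECB, a change in C_i affects only P_i. Decrypting the received ciphertext:
P1: D(K, 8) = 6.
P2: D(K, 5) = 3.
P3: D(K, 0) = 14.
P4: D(K, 11) = 9.
Blocks that differ from the original plaintext: P1.

P1 = 6, P2 = 3, P3 = 14, P4 = 9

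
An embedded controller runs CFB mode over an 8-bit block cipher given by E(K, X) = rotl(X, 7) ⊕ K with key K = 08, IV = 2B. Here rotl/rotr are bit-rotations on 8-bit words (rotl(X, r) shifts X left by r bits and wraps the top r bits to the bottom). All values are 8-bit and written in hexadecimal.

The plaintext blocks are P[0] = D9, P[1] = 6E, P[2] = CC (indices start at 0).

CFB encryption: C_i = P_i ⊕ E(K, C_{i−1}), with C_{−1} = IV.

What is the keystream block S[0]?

9D

C[0]: E(K, 2B) = 9D; D9 ⊕ 9D = 44.
So S[0] = 9D.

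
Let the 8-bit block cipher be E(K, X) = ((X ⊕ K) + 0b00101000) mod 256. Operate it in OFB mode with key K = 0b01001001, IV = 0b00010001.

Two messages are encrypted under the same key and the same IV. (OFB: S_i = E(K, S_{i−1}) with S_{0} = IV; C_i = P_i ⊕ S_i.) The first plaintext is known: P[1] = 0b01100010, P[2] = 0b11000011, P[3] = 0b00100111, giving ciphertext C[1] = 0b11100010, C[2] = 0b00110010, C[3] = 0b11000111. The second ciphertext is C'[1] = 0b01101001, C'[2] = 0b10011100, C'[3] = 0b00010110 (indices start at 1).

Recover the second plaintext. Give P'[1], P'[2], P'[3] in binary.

In OFB with a reused IV, both messages share the same keystream S_i, so C_i ⊕ C'_i = P_i ⊕ P'_i and thus P'_i = P_i ⊕ C_i ⊕ C'_i.
P'[1]: 0b01100010 ⊕ 0b11100010 ⊕ 0b01101001 = 0b11101001.
P'[2]: 0b11000011 ⊕ 0b00110010 ⊕ 0b10011100 = 0b01101101.
P'[3]: 0b00100111 ⊕ 0b11000111 ⊕ 0b00010110 = 0b11110110.

P'[1] = 0b11101001, P'[2] = 0b01101101, P'[3] = 0b11110110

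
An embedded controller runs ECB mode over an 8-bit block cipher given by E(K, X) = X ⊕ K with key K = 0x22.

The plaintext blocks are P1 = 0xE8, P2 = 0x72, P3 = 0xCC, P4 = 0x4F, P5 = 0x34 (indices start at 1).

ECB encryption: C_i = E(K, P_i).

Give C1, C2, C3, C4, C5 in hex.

C1 = 0xCA, C2 = 0x50, C3 = 0xEE, C4 = 0x6D, C5 = 0x16

C1: E(K, 0xE8) = 0xCA.
C2: E(K, 0x72) = 0x50.
C3: E(K, 0xCC) = 0xEE.
C4: E(K, 0x4F) = 0x6D.
C5: E(K, 0x34) = 0x16.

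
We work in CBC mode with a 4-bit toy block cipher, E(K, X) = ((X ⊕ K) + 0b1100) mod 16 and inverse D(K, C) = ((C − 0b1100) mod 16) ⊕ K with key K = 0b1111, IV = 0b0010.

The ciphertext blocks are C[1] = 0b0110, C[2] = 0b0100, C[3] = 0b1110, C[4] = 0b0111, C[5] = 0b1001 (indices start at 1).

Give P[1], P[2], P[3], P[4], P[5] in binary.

P[1] = 0b0111, P[2] = 0b0001, P[3] = 0b1001, P[4] = 0b1010, P[5] = 0b0101

CBC decryption: P_i = D(K, C_i) ⊕ C_{i−1}, with C_{0} = IV.
P[1]: D(K, 0b0110) = 0b0101; 0b0101 ⊕ 0b0010 = 0b0111.
P[2]: D(K, 0b0100) = 0b0111; 0b0111 ⊕ 0b0110 = 0b0001.
P[3]: D(K, 0b1110) = 0b1101; 0b1101 ⊕ 0b0100 = 0b1001.
P[4]: D(K, 0b0111) = 0b0100; 0b0100 ⊕ 0b1110 = 0b1010.
P[5]: D(K, 0b1001) = 0b0010; 0b0010 ⊕ 0b0111 = 0b0101.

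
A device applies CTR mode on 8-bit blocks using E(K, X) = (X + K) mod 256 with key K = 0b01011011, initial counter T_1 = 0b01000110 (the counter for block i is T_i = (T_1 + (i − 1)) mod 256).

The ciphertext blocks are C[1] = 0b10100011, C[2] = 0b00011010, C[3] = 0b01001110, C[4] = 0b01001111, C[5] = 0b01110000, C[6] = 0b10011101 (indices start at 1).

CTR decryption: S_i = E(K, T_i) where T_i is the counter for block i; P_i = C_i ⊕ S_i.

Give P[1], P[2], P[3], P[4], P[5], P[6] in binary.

P[1] = 0b00000010, P[2] = 0b10111000, P[3] = 0b11101101, P[4] = 0b11101011, P[5] = 0b11010101, P[6] = 0b00111011

P[1]: T = 0b01000110, S = E(K, T) = 0b10100001; 0b10100011 ⊕ 0b10100001 = 0b00000010.
P[2]: T = 0b01000111, S = E(K, T) = 0b10100010; 0b00011010 ⊕ 0b10100010 = 0b10111000.
P[3]: T = 0b01001000, S = E(K, T) = 0b10100011; 0b01001110 ⊕ 0b10100011 = 0b11101101.
P[4]: T = 0b01001001, S = E(K, T) = 0b10100100; 0b01001111 ⊕ 0b10100100 = 0b11101011.
P[5]: T = 0b01001010, S = E(K, T) = 0b10100101; 0b01110000 ⊕ 0b10100101 = 0b11010101.
P[6]: T = 0b01001011, S = E(K, T) = 0b10100110; 0b10011101 ⊕ 0b10100110 = 0b00111011.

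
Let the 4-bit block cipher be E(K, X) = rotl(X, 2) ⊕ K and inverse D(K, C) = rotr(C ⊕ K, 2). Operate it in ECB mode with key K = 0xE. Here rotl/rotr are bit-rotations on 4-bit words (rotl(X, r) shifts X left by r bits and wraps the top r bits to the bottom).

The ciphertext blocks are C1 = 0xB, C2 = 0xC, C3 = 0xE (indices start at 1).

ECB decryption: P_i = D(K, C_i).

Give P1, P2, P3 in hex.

P1: D(K, 0xB) = 0x5.
P2: D(K, 0xC) = 0x8.
P3: D(K, 0xE) = 0x0.

P1 = 0x5, P2 = 0x8, P3 = 0x0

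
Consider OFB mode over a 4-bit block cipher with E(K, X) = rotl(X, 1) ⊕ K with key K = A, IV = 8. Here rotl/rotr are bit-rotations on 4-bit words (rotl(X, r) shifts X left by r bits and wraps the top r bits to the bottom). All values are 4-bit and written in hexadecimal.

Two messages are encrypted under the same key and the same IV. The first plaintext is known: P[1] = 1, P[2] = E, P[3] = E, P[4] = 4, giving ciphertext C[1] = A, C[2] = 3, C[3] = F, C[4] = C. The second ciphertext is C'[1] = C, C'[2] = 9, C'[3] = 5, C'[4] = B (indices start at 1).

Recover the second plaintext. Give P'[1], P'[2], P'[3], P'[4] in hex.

P'[1] = 7, P'[2] = 4, P'[3] = 4, P'[4] = 3

In OFB with a reused IV, both messages share the same keystream S_i, so C_i ⊕ C'_i = P_i ⊕ P'_i and thus P'_i = P_i ⊕ C_i ⊕ C'_i.
P'[1]: 1 ⊕ A ⊕ C = 7.
P'[2]: E ⊕ 3 ⊕ 9 = 4.
P'[3]: E ⊕ F ⊕ 5 = 4.
P'[4]: 4 ⊕ C ⊕ B = 3.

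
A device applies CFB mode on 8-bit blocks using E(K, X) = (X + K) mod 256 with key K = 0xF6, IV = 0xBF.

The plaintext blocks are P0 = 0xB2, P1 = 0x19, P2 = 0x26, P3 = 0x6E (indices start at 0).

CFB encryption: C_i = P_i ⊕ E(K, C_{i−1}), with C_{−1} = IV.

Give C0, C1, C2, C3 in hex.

C0: E(K, 0xBF) = 0xB5; 0xB2 ⊕ 0xB5 = 0x07.
C1: E(K, 0x07) = 0xFD; 0x19 ⊕ 0xFD = 0xE4.
C2: E(K, 0xE4) = 0xDA; 0x26 ⊕ 0xDA = 0xFC.
C3: E(K, 0xFC) = 0xF2; 0x6E ⊕ 0xF2 = 0x9C.

C0 = 0x07, C1 = 0xE4, C2 = 0xFC, C3 = 0x9C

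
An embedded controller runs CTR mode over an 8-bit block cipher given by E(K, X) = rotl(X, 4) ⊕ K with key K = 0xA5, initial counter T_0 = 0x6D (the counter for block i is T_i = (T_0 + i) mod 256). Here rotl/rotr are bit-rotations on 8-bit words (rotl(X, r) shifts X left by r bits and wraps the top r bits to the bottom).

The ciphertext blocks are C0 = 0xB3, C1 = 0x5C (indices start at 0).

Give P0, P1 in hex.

P0 = 0xC0, P1 = 0x1F

CTR decryption: S_i = E(K, T_i) where T_i is the counter for block i; P_i = C_i ⊕ S_i.
P0: T = 0x6D, S = E(K, T) = 0x73; 0xB3 ⊕ 0x73 = 0xC0.
P1: T = 0x6E, S = E(K, T) = 0x43; 0x5C ⊕ 0x43 = 0x1F.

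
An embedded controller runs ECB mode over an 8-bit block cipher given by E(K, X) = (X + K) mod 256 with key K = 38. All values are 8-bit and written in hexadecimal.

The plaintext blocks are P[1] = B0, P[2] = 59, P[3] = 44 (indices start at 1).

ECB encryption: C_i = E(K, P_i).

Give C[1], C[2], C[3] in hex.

C[1]: E(K, B0) = E8.
C[2]: E(K, 59) = 91.
C[3]: E(K, 44) = 7C.

C[1] = E8, C[2] = 91, C[3] = 7C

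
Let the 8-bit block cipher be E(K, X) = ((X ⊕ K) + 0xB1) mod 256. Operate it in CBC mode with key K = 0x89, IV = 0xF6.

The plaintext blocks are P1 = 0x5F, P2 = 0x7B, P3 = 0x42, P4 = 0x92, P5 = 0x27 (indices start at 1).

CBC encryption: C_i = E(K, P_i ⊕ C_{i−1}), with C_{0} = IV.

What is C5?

C5 = 0x83

C1: P1 ⊕ 0xF6 = 0xA9; E(K, 0xA9) = 0xD1.
C2: P2 ⊕ 0xD1 = 0xAA; E(K, 0xAA) = 0xD4.
C3: P3 ⊕ 0xD4 = 0x96; E(K, 0x96) = 0xD0.
C4: P4 ⊕ 0xD0 = 0x42; E(K, 0x42) = 0x7C.
C5: P5 ⊕ 0x7C = 0x5B; E(K, 0x5B) = 0x83.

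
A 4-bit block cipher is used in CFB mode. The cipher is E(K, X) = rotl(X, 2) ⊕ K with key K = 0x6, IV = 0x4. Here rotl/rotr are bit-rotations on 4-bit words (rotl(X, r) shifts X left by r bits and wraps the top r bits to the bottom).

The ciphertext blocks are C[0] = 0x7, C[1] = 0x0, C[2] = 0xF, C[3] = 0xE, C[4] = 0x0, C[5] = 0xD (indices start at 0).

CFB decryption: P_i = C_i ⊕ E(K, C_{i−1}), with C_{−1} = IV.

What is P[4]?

P[4]: E(K, 0xE) = 0xD; 0x0 ⊕ 0xD = 0xD.

P[4] = 0xD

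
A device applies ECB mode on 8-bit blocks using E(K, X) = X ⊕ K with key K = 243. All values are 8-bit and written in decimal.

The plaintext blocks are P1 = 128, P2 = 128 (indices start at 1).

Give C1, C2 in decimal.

C1 = 115, C2 = 115

ECB encryption: C_i = E(K, P_i).
C1: E(K, 128) = 115.
C2: E(K, 128) = 115.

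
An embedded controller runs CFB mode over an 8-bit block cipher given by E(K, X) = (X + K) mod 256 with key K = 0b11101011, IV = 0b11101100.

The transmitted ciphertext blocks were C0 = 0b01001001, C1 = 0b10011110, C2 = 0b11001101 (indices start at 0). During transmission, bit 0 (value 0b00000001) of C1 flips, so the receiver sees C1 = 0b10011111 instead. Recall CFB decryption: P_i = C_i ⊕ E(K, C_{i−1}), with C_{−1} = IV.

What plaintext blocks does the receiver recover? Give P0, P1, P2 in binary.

Only C1 changed, to 0b10011111. In CFB, a change in C_i flips the same bit in P_i and garbles P_{i+1}. Decrypting the received ciphertext:
P0: E(K, 0b11101100) = 0b11010111; 0b01001001 ⊕ 0b11010111 = 0b10011110.
P1: E(K, 0b01001001) = 0b00110100; 0b10011111 ⊕ 0b00110100 = 0b10101011.
P2: E(K, 0b10011111) = 0b10001010; 0b11001101 ⊕ 0b10001010 = 0b01000111.
Blocks that differ from the original plaintext: P1, P2.

P0 = 0b10011110, P1 = 0b10101011, P2 = 0b01000111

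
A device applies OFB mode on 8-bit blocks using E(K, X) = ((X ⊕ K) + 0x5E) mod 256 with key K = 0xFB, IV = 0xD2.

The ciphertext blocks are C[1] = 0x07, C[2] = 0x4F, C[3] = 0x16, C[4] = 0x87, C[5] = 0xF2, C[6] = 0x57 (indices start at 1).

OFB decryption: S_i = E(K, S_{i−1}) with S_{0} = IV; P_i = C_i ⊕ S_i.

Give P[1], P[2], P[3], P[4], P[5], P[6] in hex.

P[1] = 0x80, P[2] = 0x95, P[3] = 0x69, P[4] = 0x65, P[5] = 0x85, P[6] = 0xBD

P[1]: S = E(K, 0xD2) = 0x87; 0x07 ⊕ 0x87 = 0x80.
P[2]: S = E(K, 0x87) = 0xDA; 0x4F ⊕ 0xDA = 0x95.
P[3]: S = E(K, 0xDA) = 0x7F; 0x16 ⊕ 0x7F = 0x69.
P[4]: S = E(K, 0x7F) = 0xE2; 0x87 ⊕ 0xE2 = 0x65.
P[5]: S = E(K, 0xE2) = 0x77; 0xF2 ⊕ 0x77 = 0x85.
P[6]: S = E(K, 0x77) = 0xEA; 0x57 ⊕ 0xEA = 0xBD.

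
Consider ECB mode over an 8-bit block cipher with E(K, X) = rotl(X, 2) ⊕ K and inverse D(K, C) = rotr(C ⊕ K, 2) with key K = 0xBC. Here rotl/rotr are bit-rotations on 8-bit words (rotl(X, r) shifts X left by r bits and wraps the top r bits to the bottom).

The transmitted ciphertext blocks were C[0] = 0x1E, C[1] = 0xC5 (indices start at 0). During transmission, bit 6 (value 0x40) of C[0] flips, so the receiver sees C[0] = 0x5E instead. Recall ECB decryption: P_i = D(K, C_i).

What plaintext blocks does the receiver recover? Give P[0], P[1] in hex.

Only C[0] changed, to 0x5E. In ECB, a change in C_i affects only P_i. Decrypting the received ciphertext:
P[0]: D(K, 0x5E) = 0xB8.
P[1]: D(K, 0xC5) = 0x5E.
Blocks that differ from the original plaintext: P[0].

P[0] = 0xB8, P[1] = 0x5E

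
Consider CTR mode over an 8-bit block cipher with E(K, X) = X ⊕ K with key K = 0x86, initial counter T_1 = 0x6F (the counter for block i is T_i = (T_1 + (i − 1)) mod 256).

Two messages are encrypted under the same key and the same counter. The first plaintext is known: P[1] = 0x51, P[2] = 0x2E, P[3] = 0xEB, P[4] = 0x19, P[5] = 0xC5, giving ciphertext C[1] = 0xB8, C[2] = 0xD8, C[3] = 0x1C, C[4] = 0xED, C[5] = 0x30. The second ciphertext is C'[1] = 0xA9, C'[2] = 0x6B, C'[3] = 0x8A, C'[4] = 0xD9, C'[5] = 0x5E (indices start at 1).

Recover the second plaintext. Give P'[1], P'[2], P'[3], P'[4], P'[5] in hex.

P'[1] = 0x40, P'[2] = 0x9D, P'[3] = 0x7D, P'[4] = 0x2D, P'[5] = 0xAB

In CTR with a reused counter, both messages share the same keystream S_i, so C_i ⊕ C'_i = P_i ⊕ P'_i and thus P'_i = P_i ⊕ C_i ⊕ C'_i.
P'[1]: 0x51 ⊕ 0xB8 ⊕ 0xA9 = 0x40.
P'[2]: 0x2E ⊕ 0xD8 ⊕ 0x6B = 0x9D.
P'[3]: 0xEB ⊕ 0x1C ⊕ 0x8A = 0x7D.
P'[4]: 0x19 ⊕ 0xED ⊕ 0xD9 = 0x2D.
P'[5]: 0xC5 ⊕ 0x30 ⊕ 0x5E = 0xAB.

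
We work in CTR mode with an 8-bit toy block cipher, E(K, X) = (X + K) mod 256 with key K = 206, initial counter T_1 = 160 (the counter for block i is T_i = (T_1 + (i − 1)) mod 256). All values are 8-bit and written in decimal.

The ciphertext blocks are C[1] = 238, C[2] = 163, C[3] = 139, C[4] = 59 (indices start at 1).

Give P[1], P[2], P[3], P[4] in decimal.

P[1] = 128, P[2] = 204, P[3] = 251, P[4] = 74

CTR decryption: S_i = E(K, T_i) where T_i is the counter for block i; P_i = C_i ⊕ S_i.
P[1]: T = 160, S = E(K, T) = 110; 238 ⊕ 110 = 128.
P[2]: T = 161, S = E(K, T) = 111; 163 ⊕ 111 = 204.
P[3]: T = 162, S = E(K, T) = 112; 139 ⊕ 112 = 251.
P[4]: T = 163, S = E(K, T) = 113; 59 ⊕ 113 = 74.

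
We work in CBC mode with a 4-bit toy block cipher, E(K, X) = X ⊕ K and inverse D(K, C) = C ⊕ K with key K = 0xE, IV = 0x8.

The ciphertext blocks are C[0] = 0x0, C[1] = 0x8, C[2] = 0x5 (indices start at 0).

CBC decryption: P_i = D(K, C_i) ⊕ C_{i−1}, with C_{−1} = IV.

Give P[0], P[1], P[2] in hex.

P[0] = 0x6, P[1] = 0x6, P[2] = 0x3

P[0]: D(K, 0x0) = 0xE; 0xE ⊕ 0x8 = 0x6.
P[1]: D(K, 0x8) = 0x6; 0x6 ⊕ 0x0 = 0x6.
P[2]: D(K, 0x5) = 0xB; 0xB ⊕ 0x8 = 0x3.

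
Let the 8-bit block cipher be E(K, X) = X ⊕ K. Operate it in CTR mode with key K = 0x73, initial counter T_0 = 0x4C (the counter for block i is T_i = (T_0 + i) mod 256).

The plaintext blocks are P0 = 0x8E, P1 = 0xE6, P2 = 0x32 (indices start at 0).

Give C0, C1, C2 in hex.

C0 = 0xB1, C1 = 0xD8, C2 = 0x0F

CTR encryption: S_i = E(K, T_i) where T_i is the counter for block i; C_i = P_i ⊕ S_i.
C0: T = 0x4C, S = E(K, T) = 0x3F; 0x8E ⊕ 0x3F = 0xB1.
C1: T = 0x4D, S = E(K, T) = 0x3E; 0xE6 ⊕ 0x3E = 0xD8.
C2: T = 0x4E, S = E(K, T) = 0x3D; 0x32 ⊕ 0x3D = 0x0F.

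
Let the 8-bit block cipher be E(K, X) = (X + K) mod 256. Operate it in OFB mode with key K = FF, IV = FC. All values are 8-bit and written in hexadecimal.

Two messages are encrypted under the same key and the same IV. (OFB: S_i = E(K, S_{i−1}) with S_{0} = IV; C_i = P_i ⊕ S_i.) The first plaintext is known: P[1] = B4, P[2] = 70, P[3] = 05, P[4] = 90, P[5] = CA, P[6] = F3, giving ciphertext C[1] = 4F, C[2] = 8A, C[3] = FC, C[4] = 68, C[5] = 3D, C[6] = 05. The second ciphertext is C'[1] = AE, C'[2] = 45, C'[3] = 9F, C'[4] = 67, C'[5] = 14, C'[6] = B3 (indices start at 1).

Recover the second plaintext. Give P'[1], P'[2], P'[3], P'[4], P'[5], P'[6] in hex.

P'[1] = 55, P'[2] = BF, P'[3] = 66, P'[4] = 9F, P'[5] = E3, P'[6] = 45

In OFB with a reused IV, both messages share the same keystream S_i, so C_i ⊕ C'_i = P_i ⊕ P'_i and thus P'_i = P_i ⊕ C_i ⊕ C'_i.
P'[1]: B4 ⊕ 4F ⊕ AE = 55.
P'[2]: 70 ⊕ 8A ⊕ 45 = BF.
P'[3]: 05 ⊕ FC ⊕ 9F = 66.
P'[4]: 90 ⊕ 68 ⊕ 67 = 9F.
P'[5]: CA ⊕ 3D ⊕ 14 = E3.
P'[6]: F3 ⊕ 05 ⊕ B3 = 45.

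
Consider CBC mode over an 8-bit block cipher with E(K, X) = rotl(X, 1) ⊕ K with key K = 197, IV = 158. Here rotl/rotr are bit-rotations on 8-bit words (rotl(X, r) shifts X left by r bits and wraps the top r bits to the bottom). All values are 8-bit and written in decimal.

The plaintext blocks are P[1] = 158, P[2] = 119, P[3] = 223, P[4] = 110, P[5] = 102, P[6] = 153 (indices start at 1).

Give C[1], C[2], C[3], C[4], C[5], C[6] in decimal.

CBC encryption: C_i = E(K, P_i ⊕ C_{i−1}), with C_{0} = IV.
C[1]: P[1] ⊕ 158 = 0; E(K, 0) = 197.
C[2]: P[2] ⊕ 197 = 178; E(K, 178) = 160.
C[3]: P[3] ⊕ 160 = 127; E(K, 127) = 59.
C[4]: P[4] ⊕ 59 = 85; E(K, 85) = 111.
C[5]: P[5] ⊕ 111 = 9; E(K, 9) = 215.
C[6]: P[6] ⊕ 215 = 78; E(K, 78) = 89.

C[1] = 197, C[2] = 160, C[3] = 59, C[4] = 111, C[5] = 215, C[6] = 89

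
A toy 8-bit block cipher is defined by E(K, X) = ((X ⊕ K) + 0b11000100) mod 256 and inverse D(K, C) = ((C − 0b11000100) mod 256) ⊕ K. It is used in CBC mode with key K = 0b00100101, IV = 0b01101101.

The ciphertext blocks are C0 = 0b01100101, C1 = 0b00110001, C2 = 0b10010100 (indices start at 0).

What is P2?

P2 = 0b11000100

CBC decryption: P_i = D(K, C_i) ⊕ C_{i−1}, with C_{−1} = IV.
P2: D(K, 0b10010100) = 0b11110101; 0b11110101 ⊕ 0b00110001 = 0b11000100.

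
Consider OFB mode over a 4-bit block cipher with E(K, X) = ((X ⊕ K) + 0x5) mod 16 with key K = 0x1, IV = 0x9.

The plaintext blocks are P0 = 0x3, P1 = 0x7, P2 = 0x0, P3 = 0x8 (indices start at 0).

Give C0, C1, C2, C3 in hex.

OFB encryption: S_i = E(K, S_{i−1}) with S_{−1} = IV; C_i = P_i ⊕ S_i.
C0: S = E(K, 0x9) = 0xD; 0x3 ⊕ 0xD = 0xE.
C1: S = E(K, 0xD) = 0x1; 0x7 ⊕ 0x1 = 0x6.
C2: S = E(K, 0x1) = 0x5; 0x0 ⊕ 0x5 = 0x5.
C3: S = E(K, 0x5) = 0x9; 0x8 ⊕ 0x9 = 0x1.

C0 = 0xE, C1 = 0x6, C2 = 0x5, C3 = 0x1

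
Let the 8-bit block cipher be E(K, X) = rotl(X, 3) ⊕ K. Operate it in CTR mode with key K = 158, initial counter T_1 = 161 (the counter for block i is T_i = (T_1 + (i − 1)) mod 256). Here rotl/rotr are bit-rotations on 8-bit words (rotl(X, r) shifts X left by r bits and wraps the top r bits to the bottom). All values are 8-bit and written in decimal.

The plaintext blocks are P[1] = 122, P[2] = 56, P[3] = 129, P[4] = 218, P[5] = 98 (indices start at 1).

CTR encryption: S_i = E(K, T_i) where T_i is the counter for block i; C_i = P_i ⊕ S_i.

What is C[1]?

C[1]: T = 161, S = E(K, T) = 147; 122 ⊕ 147 = 233.

C[1] = 233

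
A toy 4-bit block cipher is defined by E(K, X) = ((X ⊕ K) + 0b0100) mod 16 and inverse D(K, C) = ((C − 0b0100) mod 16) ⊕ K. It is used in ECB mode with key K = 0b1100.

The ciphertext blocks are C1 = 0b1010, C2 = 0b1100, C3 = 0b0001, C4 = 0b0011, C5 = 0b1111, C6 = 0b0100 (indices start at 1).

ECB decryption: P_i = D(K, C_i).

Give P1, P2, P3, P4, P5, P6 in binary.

P1 = 0b1010, P2 = 0b0100, P3 = 0b0001, P4 = 0b0011, P5 = 0b0111, P6 = 0b1100

P1: D(K, 0b1010) = 0b1010.
P2: D(K, 0b1100) = 0b0100.
P3: D(K, 0b0001) = 0b0001.
P4: D(K, 0b0011) = 0b0011.
P5: D(K, 0b1111) = 0b0111.
P6: D(K, 0b0100) = 0b1100.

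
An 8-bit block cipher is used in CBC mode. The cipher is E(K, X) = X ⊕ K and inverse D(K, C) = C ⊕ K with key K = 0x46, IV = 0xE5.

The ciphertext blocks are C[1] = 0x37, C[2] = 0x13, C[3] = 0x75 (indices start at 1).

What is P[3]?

P[3] = 0x20

CBC decryption: P_i = D(K, C_i) ⊕ C_{i−1}, with C_{0} = IV.
P[3]: D(K, 0x75) = 0x33; 0x33 ⊕ 0x13 = 0x20.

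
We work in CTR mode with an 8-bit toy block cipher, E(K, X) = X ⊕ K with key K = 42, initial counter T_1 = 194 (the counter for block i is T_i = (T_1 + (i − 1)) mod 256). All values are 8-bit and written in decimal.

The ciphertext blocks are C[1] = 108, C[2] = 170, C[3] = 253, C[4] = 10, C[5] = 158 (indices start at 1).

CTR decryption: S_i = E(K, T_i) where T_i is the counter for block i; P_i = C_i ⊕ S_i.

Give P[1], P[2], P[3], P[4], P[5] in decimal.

P[1] = 132, P[2] = 67, P[3] = 19, P[4] = 229, P[5] = 114

P[1]: T = 194, S = E(K, T) = 232; 108 ⊕ 232 = 132.
P[2]: T = 195, S = E(K, T) = 233; 170 ⊕ 233 = 67.
P[3]: T = 196, S = E(K, T) = 238; 253 ⊕ 238 = 19.
P[4]: T = 197, S = E(K, T) = 239; 10 ⊕ 239 = 229.
P[5]: T = 198, S = E(K, T) = 236; 158 ⊕ 236 = 114.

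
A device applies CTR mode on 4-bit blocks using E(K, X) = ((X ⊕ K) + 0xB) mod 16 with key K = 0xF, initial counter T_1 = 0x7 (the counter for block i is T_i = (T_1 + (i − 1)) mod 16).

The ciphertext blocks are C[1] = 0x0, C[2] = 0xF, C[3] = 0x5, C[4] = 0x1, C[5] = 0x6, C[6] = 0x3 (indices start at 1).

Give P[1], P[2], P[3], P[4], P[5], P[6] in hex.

P[1] = 0x3, P[2] = 0xD, P[3] = 0x4, P[4] = 0x1, P[5] = 0x9, P[6] = 0xD

CTR decryption: S_i = E(K, T_i) where T_i is the counter for block i; P_i = C_i ⊕ S_i.
P[1]: T = 0x7, S = E(K, T) = 0x3; 0x0 ⊕ 0x3 = 0x3.
P[2]: T = 0x8, S = E(K, T) = 0x2; 0xF ⊕ 0x2 = 0xD.
P[3]: T = 0x9, S = E(K, T) = 0x1; 0x5 ⊕ 0x1 = 0x4.
P[4]: T = 0xA, S = E(K, T) = 0x0; 0x1 ⊕ 0x0 = 0x1.
P[5]: T = 0xB, S = E(K, T) = 0xF; 0x6 ⊕ 0xF = 0x9.
P[6]: T = 0xC, S = E(K, T) = 0xE; 0x3 ⊕ 0xE = 0xD.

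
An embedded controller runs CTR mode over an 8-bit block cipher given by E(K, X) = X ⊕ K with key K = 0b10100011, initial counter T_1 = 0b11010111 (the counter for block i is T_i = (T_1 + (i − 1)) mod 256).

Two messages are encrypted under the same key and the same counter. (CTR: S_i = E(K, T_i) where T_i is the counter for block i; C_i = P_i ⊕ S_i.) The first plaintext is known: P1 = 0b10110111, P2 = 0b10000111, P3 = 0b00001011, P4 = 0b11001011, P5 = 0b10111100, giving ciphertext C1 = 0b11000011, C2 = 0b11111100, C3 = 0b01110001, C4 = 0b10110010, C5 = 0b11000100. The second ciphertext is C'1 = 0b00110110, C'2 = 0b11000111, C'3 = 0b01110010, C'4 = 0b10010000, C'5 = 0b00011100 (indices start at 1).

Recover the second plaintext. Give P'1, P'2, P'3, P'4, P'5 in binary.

P'1 = 0b01000010, P'2 = 0b10111100, P'3 = 0b00001000, P'4 = 0b11101001, P'5 = 0b01100100

In CTR with a reused counter, both messages share the same keystream S_i, so C_i ⊕ C'_i = P_i ⊕ P'_i and thus P'_i = P_i ⊕ C_i ⊕ C'_i.
P'1: 0b10110111 ⊕ 0b11000011 ⊕ 0b00110110 = 0b01000010.
P'2: 0b10000111 ⊕ 0b11111100 ⊕ 0b11000111 = 0b10111100.
P'3: 0b00001011 ⊕ 0b01110001 ⊕ 0b01110010 = 0b00001000.
P'4: 0b11001011 ⊕ 0b10110010 ⊕ 0b10010000 = 0b11101001.
P'5: 0b10111100 ⊕ 0b11000100 ⊕ 0b00011100 = 0b01100100.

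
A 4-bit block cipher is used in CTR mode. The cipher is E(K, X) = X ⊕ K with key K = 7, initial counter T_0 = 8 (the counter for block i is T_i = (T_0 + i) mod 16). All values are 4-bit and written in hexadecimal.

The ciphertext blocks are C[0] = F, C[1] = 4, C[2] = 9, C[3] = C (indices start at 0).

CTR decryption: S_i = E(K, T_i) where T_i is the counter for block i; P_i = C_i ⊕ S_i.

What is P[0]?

P[0]: T = 8, S = E(K, T) = F; F ⊕ F = 0.

P[0] = 0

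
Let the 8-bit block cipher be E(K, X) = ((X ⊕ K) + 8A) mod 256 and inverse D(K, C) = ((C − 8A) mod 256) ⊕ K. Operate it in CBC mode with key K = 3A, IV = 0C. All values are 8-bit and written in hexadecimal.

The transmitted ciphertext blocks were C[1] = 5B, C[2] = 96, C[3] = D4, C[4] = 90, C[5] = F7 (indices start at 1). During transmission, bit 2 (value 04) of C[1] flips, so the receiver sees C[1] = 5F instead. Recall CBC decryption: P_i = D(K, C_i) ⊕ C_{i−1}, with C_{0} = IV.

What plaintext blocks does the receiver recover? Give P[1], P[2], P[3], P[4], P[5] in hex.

P[1] = E3, P[2] = 69, P[3] = E6, P[4] = E8, P[5] = C7

Only C[1] changed, to 5F. In CBC, a change in C_i garbles P_i and flips the same bit in P_{i+1}. Decrypting the received ciphertext:
P[1]: D(K, 5F) = EF; EF ⊕ 0C = E3.
P[2]: D(K, 96) = 36; 36 ⊕ 5F = 69.
P[3]: D(K, D4) = 70; 70 ⊕ 96 = E6.
P[4]: D(K, 90) = 3C; 3C ⊕ D4 = E8.
P[5]: D(K, F7) = 57; 57 ⊕ 90 = C7.
Blocks that differ from the original plaintext: P[1], P[2].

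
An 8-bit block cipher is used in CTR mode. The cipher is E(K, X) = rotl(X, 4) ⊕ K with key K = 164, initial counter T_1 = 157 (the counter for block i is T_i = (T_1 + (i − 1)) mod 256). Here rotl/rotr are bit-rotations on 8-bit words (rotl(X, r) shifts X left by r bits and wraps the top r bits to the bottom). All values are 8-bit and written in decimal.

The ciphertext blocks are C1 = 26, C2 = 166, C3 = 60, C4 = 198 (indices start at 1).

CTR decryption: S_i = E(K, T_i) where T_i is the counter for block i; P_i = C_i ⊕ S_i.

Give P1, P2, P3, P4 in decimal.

P1: T = 157, S = E(K, T) = 125; 26 ⊕ 125 = 103.
P2: T = 158, S = E(K, T) = 77; 166 ⊕ 77 = 235.
P3: T = 159, S = E(K, T) = 93; 60 ⊕ 93 = 97.
P4: T = 160, S = E(K, T) = 174; 198 ⊕ 174 = 104.

P1 = 103, P2 = 235, P3 = 97, P4 = 104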